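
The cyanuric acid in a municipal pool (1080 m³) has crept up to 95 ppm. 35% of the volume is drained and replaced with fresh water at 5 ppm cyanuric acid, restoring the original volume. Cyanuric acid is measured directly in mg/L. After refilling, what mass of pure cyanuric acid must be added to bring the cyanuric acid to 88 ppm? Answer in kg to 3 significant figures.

26.5 kg

Volume: 1080 m³ = 1,080,000 L.
After draining 35% and refilling: 95 × 0.65 + 5 × 0.35 = 63.5 ppm.
Deficit to target: 88 − 63.5 = 24.5 mg/L.
Mass: 24.5 mg/L × 1,080,000 L = 26,460 g cyanuric acid.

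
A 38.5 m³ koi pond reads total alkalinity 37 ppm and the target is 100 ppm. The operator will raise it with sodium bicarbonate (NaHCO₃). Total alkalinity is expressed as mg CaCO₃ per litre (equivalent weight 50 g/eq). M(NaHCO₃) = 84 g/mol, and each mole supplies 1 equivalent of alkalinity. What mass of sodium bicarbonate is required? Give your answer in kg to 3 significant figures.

Volume: 38.5 m³ = 38,500 L.
Alkalinity to add: (100 − 37) = 63 mg/L as CaCO₃ × 38,500 L = 2426 g as CaCO₃.
Equivalents: 2426 g ÷ 50 g/eq = 48.51 eq.
NaHCO₃ supplies 1 eq per mole → 48.51 mol.
Mass: 48.51 mol × 84 g/mol = 4075 g.

4.07 kg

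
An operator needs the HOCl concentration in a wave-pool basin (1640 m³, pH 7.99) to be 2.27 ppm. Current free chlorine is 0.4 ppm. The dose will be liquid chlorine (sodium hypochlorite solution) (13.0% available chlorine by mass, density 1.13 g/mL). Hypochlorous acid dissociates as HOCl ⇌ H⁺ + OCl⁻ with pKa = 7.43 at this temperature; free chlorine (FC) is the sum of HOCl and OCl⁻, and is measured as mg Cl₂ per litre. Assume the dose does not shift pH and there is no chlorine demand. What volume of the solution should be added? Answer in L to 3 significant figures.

113 L

Volume: 1640 m³ = 1,640,000 L.
[OCl⁻]/[HOCl] = 10^(pH − pKa) = 10^(7.99 − 7.43) = 3.631; fraction as HOCl = 1/(1 + 3.631) = 0.2159.
Free chlorine required for 2.27 ppm HOCl: 2.27 / 0.2159 = 10.51 ppm.
FC to add: 10.51 − 0.4 = 10.11 mg/L as Cl₂.
Cl₂ equivalent: 10.11 mg/L × 1,640,000 L = 16,580 g.
Product at 13.0% available Cl: 16,580 / 0.13 = 127,600 g.
Volume: 127,600 g ÷ 1.13 g/mL = 112,900 mL.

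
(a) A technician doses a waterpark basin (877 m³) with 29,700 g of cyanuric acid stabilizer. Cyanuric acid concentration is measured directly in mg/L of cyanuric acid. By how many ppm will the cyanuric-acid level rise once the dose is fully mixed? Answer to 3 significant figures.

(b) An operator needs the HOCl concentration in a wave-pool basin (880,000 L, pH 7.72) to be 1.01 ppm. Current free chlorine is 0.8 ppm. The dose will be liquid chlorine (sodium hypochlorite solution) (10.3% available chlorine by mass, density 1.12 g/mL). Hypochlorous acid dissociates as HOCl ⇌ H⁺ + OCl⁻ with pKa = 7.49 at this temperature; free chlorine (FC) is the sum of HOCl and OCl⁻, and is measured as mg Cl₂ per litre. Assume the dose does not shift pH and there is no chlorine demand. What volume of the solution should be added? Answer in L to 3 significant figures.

(a) Volume: 877 m³ = 877,000 L.
(a) Rise: 29,700 g / 877,000 L × 1000 = 33.87 mg/L.

(b) [OCl⁻]/[HOCl] = 10^(pH − pKa) = 10^(7.72 − 7.49) = 1.698; fraction as HOCl = 1/(1 + 1.698) = 0.3706.
(b) Free chlorine required for 1.01 ppm HOCl: 1.01 / 0.3706 = 2.725 ppm.
(b) FC to add: 2.725 − 0.8 = 1.925 mg/L as Cl₂.
(b) Cl₂ equivalent: 1.925 mg/L × 880,000 L = 1694 g.
(b) Product at 10.3% available Cl: 1694 / 0.103 = 16,450 g.
(b) Volume: 16,450 g ÷ 1.12 g/mL = 14,690 mL.

(a) 33.9 ppm; (b) 14.7 L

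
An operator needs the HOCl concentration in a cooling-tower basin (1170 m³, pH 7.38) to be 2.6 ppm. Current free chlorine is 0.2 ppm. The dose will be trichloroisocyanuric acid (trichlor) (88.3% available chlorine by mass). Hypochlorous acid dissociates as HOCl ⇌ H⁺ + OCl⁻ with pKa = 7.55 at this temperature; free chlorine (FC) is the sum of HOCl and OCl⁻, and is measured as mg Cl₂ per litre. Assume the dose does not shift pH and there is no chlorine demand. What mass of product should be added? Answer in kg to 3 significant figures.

Volume: 1170 m³ = 1,170,000 L.
[OCl⁻]/[HOCl] = 10^(pH − pKa) = 10^(7.38 − 7.55) = 0.6761; fraction as HOCl = 1/(1 + 0.6761) = 0.5966.
Free chlorine required for 2.6 ppm HOCl: 2.6 / 0.5966 = 4.358 ppm.
FC to add: 4.358 − 0.2 = 4.158 mg/L as Cl₂.
Cl₂ equivalent: 4.158 mg/L × 1,170,000 L = 4865 g.
Product at 88.3% available Cl: 4865 / 0.883 = 5509 g.

5.51 kg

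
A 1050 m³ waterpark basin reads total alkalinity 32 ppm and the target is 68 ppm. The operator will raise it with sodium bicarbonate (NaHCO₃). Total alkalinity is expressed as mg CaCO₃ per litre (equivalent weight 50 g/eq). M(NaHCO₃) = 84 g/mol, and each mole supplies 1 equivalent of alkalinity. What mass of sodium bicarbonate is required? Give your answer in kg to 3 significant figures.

63.5 kg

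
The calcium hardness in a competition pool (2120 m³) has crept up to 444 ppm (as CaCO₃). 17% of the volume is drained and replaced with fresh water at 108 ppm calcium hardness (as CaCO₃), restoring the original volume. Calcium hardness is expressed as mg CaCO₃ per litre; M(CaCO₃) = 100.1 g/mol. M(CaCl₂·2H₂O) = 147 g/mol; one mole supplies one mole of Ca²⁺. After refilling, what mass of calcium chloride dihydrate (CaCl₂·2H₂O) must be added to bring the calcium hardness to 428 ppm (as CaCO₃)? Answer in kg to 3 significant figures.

128 kg

Volume: 2120 m³ = 2,120,000 L.
After draining 17% and refilling: 444 × 0.83 + 108 × 0.17 = 386.88 ppm.
Deficit to target: 428 − 386.88 = 41.12 mg/L.
As CaCO₃: 41.12 mg/L × 2,120,000 L = 87,170 g; ÷ 100.1 = 870.9 mol Ca²⁺.
Mass: 870.9 × 147 = 128,000 g.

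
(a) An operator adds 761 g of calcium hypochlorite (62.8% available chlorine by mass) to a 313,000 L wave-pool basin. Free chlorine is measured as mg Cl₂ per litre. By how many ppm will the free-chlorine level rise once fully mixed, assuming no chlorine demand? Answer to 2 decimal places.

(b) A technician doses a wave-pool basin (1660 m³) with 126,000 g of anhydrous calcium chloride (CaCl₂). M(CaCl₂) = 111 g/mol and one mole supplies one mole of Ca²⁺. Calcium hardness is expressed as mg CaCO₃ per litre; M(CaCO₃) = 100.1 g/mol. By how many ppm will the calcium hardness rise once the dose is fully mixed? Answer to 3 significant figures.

(a) Available chlorine delivered: 761 g × 0.628 = 477.9 g as Cl₂.
(a) Concentration rise: 477.9 g / 313,000 L = 1.527 mg/L = 1.53 ppm.

(b) Volume: 1660 m³ = 1,660,000 L.
(b) Moles of Ca²⁺: 126,000 g ÷ 111 g/mol = 1135 mol.
(b) As CaCO₃: 1135 mol × 100.1 g/mol = 113,600 g.
(b) Rise: 113,600 g / 1,660,000 L × 1000 = 68.45 mg/L.

(a) 1.53 ppm; (b) 68.5 ppm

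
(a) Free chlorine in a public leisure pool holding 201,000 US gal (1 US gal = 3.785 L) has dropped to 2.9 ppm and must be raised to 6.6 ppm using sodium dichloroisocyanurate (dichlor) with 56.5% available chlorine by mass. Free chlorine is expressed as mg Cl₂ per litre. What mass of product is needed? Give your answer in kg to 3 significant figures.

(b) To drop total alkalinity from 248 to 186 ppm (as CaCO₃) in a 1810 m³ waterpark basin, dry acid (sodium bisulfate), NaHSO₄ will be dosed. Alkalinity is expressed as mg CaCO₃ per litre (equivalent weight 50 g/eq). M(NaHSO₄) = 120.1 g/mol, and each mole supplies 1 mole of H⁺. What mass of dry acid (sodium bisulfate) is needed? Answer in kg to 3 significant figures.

(a) Volume: 201,000 US gal × 3.785 L/gal = 760,785 L.
(a) Chlorine deficit: 6.6 − 2.9 = 3.7 ppm = 3.7 mg/L as Cl₂.
(a) Cl₂ equivalent needed: 3.7 mg/L × 760,785 L = 2,815,000 mg = 2815 g.
(a) Product at 56.5% available chlorine: 2815 / 0.565 = 4982 g.

(b) Volume: 1810 m³ = 1,810,000 L.
(b) Alkalinity to neutralize: (248 − 186) = 62 mg/L as CaCO₃ × 1,810,000 L = 112,200 g as CaCO₃.
(b) Equivalents of H⁺ required: 112,200 ÷ 50 g/eq = 2244 eq = 2244 mol NaHSO₄.
(b) Mass of NaHSO₄: 2244 × 120.1 = 269,600 g.

(a) 4.98 kg; (b) 270 kg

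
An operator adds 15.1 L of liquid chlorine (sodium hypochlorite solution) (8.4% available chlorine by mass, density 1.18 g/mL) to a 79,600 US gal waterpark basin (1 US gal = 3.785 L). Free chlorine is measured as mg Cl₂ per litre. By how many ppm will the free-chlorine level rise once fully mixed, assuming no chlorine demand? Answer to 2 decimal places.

Volume: 79,600 US gal × 3.785 L/gal = 301,286 L.
Mass of solution: 15.1 L × 1000 mL/L × 1.18 g/mL = 17,820 g.
Available chlorine delivered: 17,820 g × 0.084 = 1497 g as Cl₂.
Concentration rise: 1497 g / 301,286 L = 4.968 mg/L = 4.97 ppm.

4.97 ppm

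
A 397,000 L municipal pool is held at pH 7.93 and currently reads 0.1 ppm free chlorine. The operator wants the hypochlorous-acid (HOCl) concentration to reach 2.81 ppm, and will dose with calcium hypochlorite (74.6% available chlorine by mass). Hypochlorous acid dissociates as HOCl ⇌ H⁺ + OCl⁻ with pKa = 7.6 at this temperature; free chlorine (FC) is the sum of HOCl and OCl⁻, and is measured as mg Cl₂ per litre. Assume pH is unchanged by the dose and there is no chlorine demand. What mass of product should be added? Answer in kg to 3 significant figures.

[OCl⁻]/[HOCl] = 10^(pH − pKa) = 10^(7.93 − 7.6) = 2.138; fraction as HOCl = 1/(1 + 2.138) = 0.3187.
Free chlorine required for 2.81 ppm HOCl: 2.81 / 0.3187 = 8.818 ppm.
FC to add: 8.818 − 0.1 = 8.718 mg/L as Cl₂.
Cl₂ equivalent: 8.718 mg/L × 397,000 L = 3461 g.
Product at 74.6% available Cl: 3461 / 0.746 = 4639 g.

4.64 kg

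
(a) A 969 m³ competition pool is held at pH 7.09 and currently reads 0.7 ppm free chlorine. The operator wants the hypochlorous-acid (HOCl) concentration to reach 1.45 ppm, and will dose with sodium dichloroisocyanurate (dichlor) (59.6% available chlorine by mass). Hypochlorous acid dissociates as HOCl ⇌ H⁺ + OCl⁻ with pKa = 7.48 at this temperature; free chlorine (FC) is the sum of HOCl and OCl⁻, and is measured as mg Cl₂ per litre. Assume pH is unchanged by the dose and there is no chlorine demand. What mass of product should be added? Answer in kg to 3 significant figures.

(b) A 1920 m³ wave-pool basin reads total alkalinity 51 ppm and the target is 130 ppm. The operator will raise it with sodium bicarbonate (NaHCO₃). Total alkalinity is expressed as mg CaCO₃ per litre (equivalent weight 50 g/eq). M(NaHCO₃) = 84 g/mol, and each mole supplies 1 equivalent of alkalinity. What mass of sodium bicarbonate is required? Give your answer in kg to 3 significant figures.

(a) 2.18 kg; (b) 255 kg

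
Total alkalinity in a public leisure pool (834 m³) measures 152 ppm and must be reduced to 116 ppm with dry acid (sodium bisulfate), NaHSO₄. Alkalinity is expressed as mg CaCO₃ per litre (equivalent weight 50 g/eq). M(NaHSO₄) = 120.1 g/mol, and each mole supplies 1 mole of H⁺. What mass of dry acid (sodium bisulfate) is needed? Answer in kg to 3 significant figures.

Volume: 834 m³ = 834,000 L.
Alkalinity to neutralize: (152 − 116) = 36 mg/L as CaCO₃ × 834,000 L = 30,020 g as CaCO₃.
Equivalents of H⁺ required: 30,020 ÷ 50 g/eq = 600.5 eq = 600.5 mol NaHSO₄.
Mass of NaHSO₄: 600.5 × 120.1 = 72,120 g.

72.1 kg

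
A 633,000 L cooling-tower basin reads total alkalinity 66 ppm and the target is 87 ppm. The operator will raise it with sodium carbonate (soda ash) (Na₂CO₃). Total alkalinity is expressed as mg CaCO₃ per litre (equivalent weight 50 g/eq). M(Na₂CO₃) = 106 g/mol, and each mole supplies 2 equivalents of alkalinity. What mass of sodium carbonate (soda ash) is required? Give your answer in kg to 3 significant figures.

14.1 kg

Alkalinity to add: (87 − 66) = 21 mg/L as CaCO₃ × 633,000 L = 13,290 g as CaCO₃.
Equivalents: 13,290 g ÷ 50 g/eq = 265.9 eq.
Each mole of Na₂CO₃ supplies 2 eq, so 265.9 / 2 = 132.9 mol.
Mass: 132.9 mol × 106 g/mol = 14,090 g.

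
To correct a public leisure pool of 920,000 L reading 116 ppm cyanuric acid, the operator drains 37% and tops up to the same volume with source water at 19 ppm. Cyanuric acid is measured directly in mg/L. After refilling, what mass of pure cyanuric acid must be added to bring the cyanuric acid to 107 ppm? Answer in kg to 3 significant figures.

24.7 kg

After draining 37% and refilling: 116 × 0.63 + 19 × 0.37 = 80.11 ppm.
Deficit to target: 107 − 80.11 = 26.89 mg/L.
Mass: 26.89 mg/L × 920,000 L = 24,740 g cyanuric acid.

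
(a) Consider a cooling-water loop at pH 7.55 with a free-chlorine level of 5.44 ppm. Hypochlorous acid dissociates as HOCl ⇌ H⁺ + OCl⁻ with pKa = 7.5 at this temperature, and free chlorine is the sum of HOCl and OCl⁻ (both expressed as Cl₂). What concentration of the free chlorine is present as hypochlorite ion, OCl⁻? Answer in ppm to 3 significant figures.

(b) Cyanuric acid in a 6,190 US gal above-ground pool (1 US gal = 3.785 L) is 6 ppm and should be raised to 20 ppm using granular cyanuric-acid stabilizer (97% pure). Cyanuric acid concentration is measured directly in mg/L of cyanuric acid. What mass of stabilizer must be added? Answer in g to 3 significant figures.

(a) [OCl⁻]/[HOCl] = 10^(pH − pKa) = 10^(7.55 − 7.5) = 10^0.05 = 1.122.
(a) Fraction as HOCl = 1 / (1 + 1.122) = 0.4712.
(a) OCl⁻ = (1 − 0.4712) × 5.44 ppm = 2.876 ppm.

(b) Volume: 6,190 US gal × 3.785 L/gal = 23,429 L.
(b) CYA to add: (20 − 6) = 14 mg/L × 23,429 L = 328 g cyanuric acid.
(b) At 97% purity: 328 / 0.97 = 338.2 g product.

(a) 2.88 ppm; (b) 338 g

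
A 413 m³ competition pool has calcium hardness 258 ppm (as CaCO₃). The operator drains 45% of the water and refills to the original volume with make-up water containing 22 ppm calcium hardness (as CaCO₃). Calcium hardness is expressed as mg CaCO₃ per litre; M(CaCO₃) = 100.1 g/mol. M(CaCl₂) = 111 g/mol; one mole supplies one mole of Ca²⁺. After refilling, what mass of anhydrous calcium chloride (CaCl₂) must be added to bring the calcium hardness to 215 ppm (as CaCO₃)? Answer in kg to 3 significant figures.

Volume: 413 m³ = 413,000 L.
After draining 45% and refilling: 258 × 0.55 + 22 × 0.45 = 151.8 ppm.
Deficit to target: 215 − 151.8 = 63.2 mg/L.
As CaCO₃: 63.2 mg/L × 413,000 L = 26,100 g; ÷ 100.1 = 260.8 mol Ca²⁺.
Mass: 260.8 × 111 = 28,940 g.

28.9 kg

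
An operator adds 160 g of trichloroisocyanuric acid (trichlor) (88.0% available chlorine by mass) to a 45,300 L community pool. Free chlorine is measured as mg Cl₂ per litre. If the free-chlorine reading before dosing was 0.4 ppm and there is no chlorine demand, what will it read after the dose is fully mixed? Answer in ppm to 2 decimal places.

3.51 ppm

Available chlorine delivered: 160 g × 0.88 = 140.8 g as Cl₂.
Concentration rise: 140.8 g / 45,300 L = 3.108 mg/L = 3.11 ppm.
Final FC: 0.4 + 3.11 = 3.51 ppm.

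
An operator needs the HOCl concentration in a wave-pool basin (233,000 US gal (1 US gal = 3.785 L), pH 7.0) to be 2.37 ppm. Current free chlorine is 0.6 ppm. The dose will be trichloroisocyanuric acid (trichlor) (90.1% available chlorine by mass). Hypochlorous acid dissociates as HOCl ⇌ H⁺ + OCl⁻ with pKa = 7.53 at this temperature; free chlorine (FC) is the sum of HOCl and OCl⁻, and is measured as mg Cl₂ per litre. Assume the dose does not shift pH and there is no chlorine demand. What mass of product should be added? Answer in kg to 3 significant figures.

Volume: 233,000 US gal × 3.785 L/gal = 881,905 L.
[OCl⁻]/[HOCl] = 10^(pH − pKa) = 10^(7.0 − 7.53) = 0.2951; fraction as HOCl = 1/(1 + 0.2951) = 0.7721.
Free chlorine required for 2.37 ppm HOCl: 2.37 / 0.7721 = 3.069 ppm.
FC to add: 3.069 − 0.6 = 2.469 mg/L as Cl₂.
Cl₂ equivalent: 2.469 mg/L × 881,905 L = 2178 g.
Product at 90.1% available Cl: 2178 / 0.901 = 2417 g.

2.42 kg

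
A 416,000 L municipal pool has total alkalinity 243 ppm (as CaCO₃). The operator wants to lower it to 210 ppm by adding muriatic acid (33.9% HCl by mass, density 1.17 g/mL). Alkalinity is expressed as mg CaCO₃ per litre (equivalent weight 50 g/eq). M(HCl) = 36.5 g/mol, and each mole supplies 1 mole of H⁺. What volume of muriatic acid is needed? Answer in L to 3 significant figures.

Alkalinity to neutralize: (243 − 210) = 33 mg/L as CaCO₃ × 416,000 L = 13,730 g as CaCO₃.
Equivalents of H⁺ required: 13,730 ÷ 50 g/eq = 274.6 eq = 274.6 mol HCl.
Mass of HCl: 274.6 × 36.5 = 10,020 g.
Mass of 33.9% solution: 10,020 / 0.339 = 29,560 g.
Volume: 29,560 g ÷ 1.17 g/mL = 25,270 mL.

25.3 L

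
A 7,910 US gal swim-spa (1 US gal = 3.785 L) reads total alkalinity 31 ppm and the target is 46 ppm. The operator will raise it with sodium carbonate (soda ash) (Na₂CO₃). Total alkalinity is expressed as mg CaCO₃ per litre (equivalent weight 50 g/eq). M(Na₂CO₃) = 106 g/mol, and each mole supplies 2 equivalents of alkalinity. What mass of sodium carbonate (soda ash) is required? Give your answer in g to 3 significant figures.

476 g

Volume: 7,910 US gal × 3.785 L/gal = 29,939 L.
Alkalinity to add: (46 − 31) = 15 mg/L as CaCO₃ × 29,939 L = 449.1 g as CaCO₃.
Equivalents: 449.1 g ÷ 50 g/eq = 8.982 eq.
Each mole of Na₂CO₃ supplies 2 eq, so 8.982 / 2 = 4.491 mol.
Mass: 4.491 mol × 106 g/mol = 476 g.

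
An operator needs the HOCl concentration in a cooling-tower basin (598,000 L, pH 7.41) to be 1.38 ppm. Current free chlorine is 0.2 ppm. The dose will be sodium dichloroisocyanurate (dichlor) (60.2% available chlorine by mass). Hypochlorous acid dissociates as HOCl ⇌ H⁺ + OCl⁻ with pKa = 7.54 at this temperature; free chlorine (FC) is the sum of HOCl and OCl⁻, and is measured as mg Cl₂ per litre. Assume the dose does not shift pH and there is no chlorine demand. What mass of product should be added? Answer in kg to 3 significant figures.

[OCl⁻]/[HOCl] = 10^(pH − pKa) = 10^(7.41 − 7.54) = 0.7413; fraction as HOCl = 1/(1 + 0.7413) = 0.5743.
Free chlorine required for 1.38 ppm HOCl: 1.38 / 0.5743 = 2.403 ppm.
FC to add: 2.403 − 0.2 = 2.203 mg/L as Cl₂.
Cl₂ equivalent: 2.203 mg/L × 598,000 L = 1317 g.
Product at 60.2% available Cl: 1317 / 0.602 = 2188 g.

2.19 kg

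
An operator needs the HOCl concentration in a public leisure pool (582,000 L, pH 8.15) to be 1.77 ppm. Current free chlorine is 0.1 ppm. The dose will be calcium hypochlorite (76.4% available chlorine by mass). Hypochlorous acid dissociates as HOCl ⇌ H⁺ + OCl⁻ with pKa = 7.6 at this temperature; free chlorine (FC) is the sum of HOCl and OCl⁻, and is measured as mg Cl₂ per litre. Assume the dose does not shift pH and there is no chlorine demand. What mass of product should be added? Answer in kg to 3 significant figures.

[OCl⁻]/[HOCl] = 10^(pH − pKa) = 10^(8.15 − 7.6) = 3.548; fraction as HOCl = 1/(1 + 3.548) = 0.2199.
Free chlorine required for 1.77 ppm HOCl: 1.77 / 0.2199 = 8.05 ppm.
FC to add: 8.05 − 0.1 = 7.95 mg/L as Cl₂.
Cl₂ equivalent: 7.95 mg/L × 582,000 L = 4627 g.
Product at 76.4% available Cl: 4627 / 0.764 = 6056 g.

6.06 kg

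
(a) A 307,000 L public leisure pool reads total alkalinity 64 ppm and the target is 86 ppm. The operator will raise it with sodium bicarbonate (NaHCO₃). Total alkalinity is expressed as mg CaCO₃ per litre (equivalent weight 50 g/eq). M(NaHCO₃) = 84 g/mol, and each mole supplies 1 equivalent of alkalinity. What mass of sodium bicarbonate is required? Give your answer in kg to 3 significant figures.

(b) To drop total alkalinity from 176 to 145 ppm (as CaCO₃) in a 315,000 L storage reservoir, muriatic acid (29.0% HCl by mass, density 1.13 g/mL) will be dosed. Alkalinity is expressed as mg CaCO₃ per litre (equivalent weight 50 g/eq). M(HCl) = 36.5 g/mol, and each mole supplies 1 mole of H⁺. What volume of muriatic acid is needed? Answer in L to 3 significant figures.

(a) 11.3 kg; (b) 21.8 L

(a) Alkalinity to add: (86 − 64) = 22 mg/L as CaCO₃ × 307,000 L = 6754 g as CaCO₃.
(a) Equivalents: 6754 g ÷ 50 g/eq = 135.1 eq.
(a) NaHCO₃ supplies 1 eq per mole → 135.1 mol.
(a) Mass: 135.1 mol × 84 g/mol = 11,350 g.

(b) Alkalinity to neutralize: (176 − 145) = 31 mg/L as CaCO₃ × 315,000 L = 9765 g as CaCO₃.
(b) Equivalents of H⁺ required: 9765 ÷ 50 g/eq = 195.3 eq = 195.3 mol HCl.
(b) Mass of HCl: 195.3 × 36.5 = 7128 g.
(b) Mass of 29.0% solution: 7128 / 0.29 = 24,580 g.
(b) Volume: 24,580 g ÷ 1.13 g/mL = 21,750 mL.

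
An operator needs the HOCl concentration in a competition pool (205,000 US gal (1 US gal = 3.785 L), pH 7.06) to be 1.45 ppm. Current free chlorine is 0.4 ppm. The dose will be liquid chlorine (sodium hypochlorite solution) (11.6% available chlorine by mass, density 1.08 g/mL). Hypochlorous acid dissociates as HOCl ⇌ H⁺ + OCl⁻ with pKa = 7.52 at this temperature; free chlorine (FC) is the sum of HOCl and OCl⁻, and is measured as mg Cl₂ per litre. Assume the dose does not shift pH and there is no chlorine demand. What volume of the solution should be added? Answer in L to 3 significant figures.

Volume: 205,000 US gal × 3.785 L/gal = 775,925 L.
[OCl⁻]/[HOCl] = 10^(pH − pKa) = 10^(7.06 − 7.52) = 0.3467; fraction as HOCl = 1/(1 + 0.3467) = 0.7425.
Free chlorine required for 1.45 ppm HOCl: 1.45 / 0.7425 = 1.953 ppm.
FC to add: 1.953 − 0.4 = 1.553 mg/L as Cl₂.
Cl₂ equivalent: 1.553 mg/L × 775,925 L = 1205 g.
Product at 11.6% available Cl: 1205 / 0.116 = 10,390 g.
Volume: 10,390 g ÷ 1.08 g/mL = 9617 mL.

9.62 L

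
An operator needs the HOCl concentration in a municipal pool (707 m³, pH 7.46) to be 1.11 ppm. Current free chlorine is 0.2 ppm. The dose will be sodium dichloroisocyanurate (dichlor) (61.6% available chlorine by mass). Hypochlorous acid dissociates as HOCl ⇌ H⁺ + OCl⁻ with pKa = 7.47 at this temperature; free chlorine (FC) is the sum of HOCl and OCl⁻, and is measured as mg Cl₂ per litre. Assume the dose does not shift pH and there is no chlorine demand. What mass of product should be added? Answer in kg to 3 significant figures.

2.29 kg

Volume: 707 m³ = 707,000 L.
[OCl⁻]/[HOCl] = 10^(pH − pKa) = 10^(7.46 − 7.47) = 0.9772; fraction as HOCl = 1/(1 + 0.9772) = 0.5058.
Free chlorine required for 1.11 ppm HOCl: 1.11 / 0.5058 = 2.195 ppm.
FC to add: 2.195 − 0.2 = 1.995 mg/L as Cl₂.
Cl₂ equivalent: 1.995 mg/L × 707,000 L = 1410 g.
Product at 61.6% available Cl: 1410 / 0.616 = 2289 g.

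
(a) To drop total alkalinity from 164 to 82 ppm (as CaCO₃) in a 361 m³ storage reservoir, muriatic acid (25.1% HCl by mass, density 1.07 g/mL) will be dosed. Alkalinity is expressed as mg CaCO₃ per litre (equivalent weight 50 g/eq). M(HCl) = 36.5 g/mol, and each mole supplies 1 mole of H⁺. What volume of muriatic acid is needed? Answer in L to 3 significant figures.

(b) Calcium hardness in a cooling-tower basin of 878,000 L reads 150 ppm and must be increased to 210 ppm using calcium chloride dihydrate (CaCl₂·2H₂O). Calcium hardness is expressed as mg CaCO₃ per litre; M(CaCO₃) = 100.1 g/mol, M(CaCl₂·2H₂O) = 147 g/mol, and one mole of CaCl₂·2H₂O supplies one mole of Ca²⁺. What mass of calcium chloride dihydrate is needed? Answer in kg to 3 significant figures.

(a) 80.5 L; (b) 77.4 kg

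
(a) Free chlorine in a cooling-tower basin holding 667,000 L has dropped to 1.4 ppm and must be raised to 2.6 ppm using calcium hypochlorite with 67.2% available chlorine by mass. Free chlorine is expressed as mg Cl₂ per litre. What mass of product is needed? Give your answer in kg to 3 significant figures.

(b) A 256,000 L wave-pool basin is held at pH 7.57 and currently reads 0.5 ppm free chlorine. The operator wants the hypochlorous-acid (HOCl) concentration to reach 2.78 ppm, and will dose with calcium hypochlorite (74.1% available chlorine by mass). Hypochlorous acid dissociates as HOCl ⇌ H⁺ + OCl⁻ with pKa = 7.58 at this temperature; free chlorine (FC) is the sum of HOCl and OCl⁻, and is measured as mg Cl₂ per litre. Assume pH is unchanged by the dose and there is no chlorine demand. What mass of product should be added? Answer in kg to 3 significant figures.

(a) 1.19 kg; (b) 1.73 kg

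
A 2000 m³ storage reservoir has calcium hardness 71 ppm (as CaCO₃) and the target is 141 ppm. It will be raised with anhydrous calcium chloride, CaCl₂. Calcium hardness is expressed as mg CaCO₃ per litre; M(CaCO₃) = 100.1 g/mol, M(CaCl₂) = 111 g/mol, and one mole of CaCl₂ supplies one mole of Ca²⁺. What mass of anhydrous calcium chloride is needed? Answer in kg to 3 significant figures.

Volume: 2000 m³ = 2,000,000 L.
Hardness to add: (141 − 71) = 70 mg/L as CaCO₃ × 2,000,000 L = 140,000 g as CaCO₃.
Moles of Ca²⁺ (1 mol Ca²⁺ ≡ 1 mol CaCO₃): 140,000 / 100.1 g/mol = 1399 mol.
Mass of CaCl₂: 1399 × 111 = 155,200 g.

155 kg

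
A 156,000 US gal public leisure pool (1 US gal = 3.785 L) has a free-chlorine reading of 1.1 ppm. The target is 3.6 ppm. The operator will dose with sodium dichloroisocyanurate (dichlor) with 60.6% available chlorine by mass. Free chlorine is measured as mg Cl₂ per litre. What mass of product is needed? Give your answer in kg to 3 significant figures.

2.44 kg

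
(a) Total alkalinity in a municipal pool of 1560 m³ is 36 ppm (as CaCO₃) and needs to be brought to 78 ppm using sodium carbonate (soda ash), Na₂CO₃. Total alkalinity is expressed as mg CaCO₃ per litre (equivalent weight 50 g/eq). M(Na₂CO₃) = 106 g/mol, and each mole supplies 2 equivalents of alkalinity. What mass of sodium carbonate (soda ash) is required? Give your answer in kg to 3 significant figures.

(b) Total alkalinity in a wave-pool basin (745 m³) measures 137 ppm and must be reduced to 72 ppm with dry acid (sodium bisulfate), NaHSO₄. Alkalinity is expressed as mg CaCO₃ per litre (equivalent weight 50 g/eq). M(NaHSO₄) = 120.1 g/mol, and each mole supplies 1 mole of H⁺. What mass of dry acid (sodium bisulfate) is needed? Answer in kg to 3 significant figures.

(a) Volume: 1560 m³ = 1,560,000 L.
(a) Alkalinity to add: (78 − 36) = 42 mg/L as CaCO₃ × 1,560,000 L = 65,520 g as CaCO₃.
(a) Equivalents: 65,520 g ÷ 50 g/eq = 1310 eq.
(a) Each mole of Na₂CO₃ supplies 2 eq, so 1310 / 2 = 655.2 mol.
(a) Mass: 655.2 mol × 106 g/mol = 69,450 g.

(b) Volume: 745 m³ = 745,000 L.
(b) Alkalinity to neutralize: (137 − 72) = 65 mg/L as CaCO₃ × 745,000 L = 48,420 g as CaCO₃.
(b) Equivalents of H⁺ required: 48,420 ÷ 50 g/eq = 968.5 eq = 968.5 mol NaHSO₄.
(b) Mass of NaHSO₄: 968.5 × 120.1 = 116,300 g.

(a) 69.5 kg; (b) 116 kg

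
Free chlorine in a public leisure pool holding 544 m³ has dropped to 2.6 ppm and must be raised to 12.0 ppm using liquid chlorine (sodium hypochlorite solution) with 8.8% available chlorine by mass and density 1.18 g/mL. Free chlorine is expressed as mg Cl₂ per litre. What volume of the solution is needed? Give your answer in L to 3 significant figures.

49.2 L

Volume: 544 m³ = 544,000 L.
Chlorine deficit: 12.0 − 2.6 = 9.4 ppm = 9.4 mg/L as Cl₂.
Cl₂ equivalent needed: 9.4 mg/L × 544,000 L = 5,114,000 mg = 5114 g.
Product at 8.8% available chlorine: 5114 / 0.088 = 58,110 g.
Volume at density 1.18 g/mL: 58,110 g ÷ 1.18 g/mL = 49,240 mL.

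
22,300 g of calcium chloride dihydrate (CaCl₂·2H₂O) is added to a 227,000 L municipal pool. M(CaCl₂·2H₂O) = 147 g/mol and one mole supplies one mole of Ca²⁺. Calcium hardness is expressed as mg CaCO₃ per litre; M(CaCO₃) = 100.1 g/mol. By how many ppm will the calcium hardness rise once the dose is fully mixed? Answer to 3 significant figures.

Moles of Ca²⁺: 22,300 g ÷ 147 g/mol = 151.7 mol.
As CaCO₃: 151.7 mol × 100.1 g/mol = 15,190 g.
Rise: 15,190 g / 227,000 L × 1000 = 66.9 mg/L.

66.9 ppm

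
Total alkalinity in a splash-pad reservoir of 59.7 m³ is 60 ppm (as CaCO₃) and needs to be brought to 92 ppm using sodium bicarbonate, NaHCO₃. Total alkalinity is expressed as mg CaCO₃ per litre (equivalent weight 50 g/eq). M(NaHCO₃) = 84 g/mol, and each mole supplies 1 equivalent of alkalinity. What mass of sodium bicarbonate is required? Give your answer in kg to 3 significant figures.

Volume: 59.7 m³ = 59,700 L.
Alkalinity to add: (92 − 60) = 32 mg/L as CaCO₃ × 59,700 L = 1910 g as CaCO₃.
Equivalents: 1910 g ÷ 50 g/eq = 38.21 eq.
NaHCO₃ supplies 1 eq per mole → 38.21 mol.
Mass: 38.21 mol × 84 g/mol = 3209 g.

3.21 kg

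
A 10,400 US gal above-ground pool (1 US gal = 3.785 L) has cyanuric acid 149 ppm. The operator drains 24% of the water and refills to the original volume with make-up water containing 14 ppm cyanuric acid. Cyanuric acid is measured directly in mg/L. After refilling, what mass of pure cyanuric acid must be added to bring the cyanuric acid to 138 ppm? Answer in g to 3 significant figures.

842 g

Volume: 10,400 US gal × 3.785 L/gal = 39,364 L.
After draining 24% and refilling: 149 × 0.76 + 14 × 0.24 = 116.6 ppm.
Deficit to target: 138 − 116.6 = 21.4 mg/L.
Mass: 21.4 mg/L × 39,364 L = 842.4 g cyanuric acid.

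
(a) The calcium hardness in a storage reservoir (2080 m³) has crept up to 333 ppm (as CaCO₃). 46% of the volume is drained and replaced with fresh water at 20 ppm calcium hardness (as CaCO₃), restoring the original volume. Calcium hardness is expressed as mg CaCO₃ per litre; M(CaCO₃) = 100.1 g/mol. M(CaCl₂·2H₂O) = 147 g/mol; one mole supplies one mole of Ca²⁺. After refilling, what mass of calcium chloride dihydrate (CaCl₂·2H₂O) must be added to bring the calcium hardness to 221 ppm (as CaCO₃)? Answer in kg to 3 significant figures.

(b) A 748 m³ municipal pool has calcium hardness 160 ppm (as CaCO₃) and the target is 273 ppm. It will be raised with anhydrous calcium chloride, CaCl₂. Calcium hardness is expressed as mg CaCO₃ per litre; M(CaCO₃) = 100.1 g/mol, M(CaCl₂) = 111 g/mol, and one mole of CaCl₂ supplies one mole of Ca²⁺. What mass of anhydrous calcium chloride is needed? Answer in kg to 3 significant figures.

(a) Volume: 2080 m³ = 2,080,000 L.
(a) After draining 46% and refilling: 333 × 0.54 + 20 × 0.46 = 189.02 ppm.
(a) Deficit to target: 221 − 189.02 = 31.98 mg/L.
(a) As CaCO₃: 31.98 mg/L × 2,080,000 L = 66,520 g; ÷ 100.1 = 664.5 mol Ca²⁺.
(a) Mass: 664.5 × 147 = 97,680 g.

(b) Volume: 748 m³ = 748,000 L.
(b) Hardness to add: (273 − 160) = 113 mg/L as CaCO₃ × 748,000 L = 84,520 g as CaCO₃.
(b) Moles of Ca²⁺ (1 mol Ca²⁺ ≡ 1 mol CaCO₃): 84,520 / 100.1 g/mol = 844.4 mol.
(b) Mass of CaCl₂: 844.4 × 111 = 93,730 g.

(a) 97.7 kg; (b) 93.7 kg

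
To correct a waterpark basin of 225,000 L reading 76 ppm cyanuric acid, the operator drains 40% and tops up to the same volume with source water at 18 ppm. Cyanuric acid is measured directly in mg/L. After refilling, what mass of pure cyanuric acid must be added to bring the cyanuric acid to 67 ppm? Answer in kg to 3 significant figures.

After draining 40% and refilling: 76 × 0.60 + 18 × 0.40 = 52.8 ppm.
Deficit to target: 67 − 52.8 = 14.2 mg/L.
Mass: 14.2 mg/L × 225,000 L = 3195 g cyanuric acid.

3.19 kg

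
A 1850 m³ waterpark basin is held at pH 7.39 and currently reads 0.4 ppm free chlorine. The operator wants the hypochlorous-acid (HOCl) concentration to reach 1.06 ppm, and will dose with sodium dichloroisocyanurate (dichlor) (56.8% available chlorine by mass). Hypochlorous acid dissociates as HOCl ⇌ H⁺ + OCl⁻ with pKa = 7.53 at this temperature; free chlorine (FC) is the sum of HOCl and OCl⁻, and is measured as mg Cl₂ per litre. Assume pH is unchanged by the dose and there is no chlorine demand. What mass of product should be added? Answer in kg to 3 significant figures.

Volume: 1850 m³ = 1,850,000 L.
[OCl⁻]/[HOCl] = 10^(pH − pKa) = 10^(7.39 − 7.53) = 0.7244; fraction as HOCl = 1/(1 + 0.7244) = 0.5799.
Free chlorine required for 1.06 ppm HOCl: 1.06 / 0.5799 = 1.828 ppm.
FC to add: 1.828 − 0.4 = 1.428 mg/L as Cl₂.
Cl₂ equivalent: 1.428 mg/L × 1,850,000 L = 2642 g.
Product at 56.8% available Cl: 2642 / 0.568 = 4651 g.

4.65 kg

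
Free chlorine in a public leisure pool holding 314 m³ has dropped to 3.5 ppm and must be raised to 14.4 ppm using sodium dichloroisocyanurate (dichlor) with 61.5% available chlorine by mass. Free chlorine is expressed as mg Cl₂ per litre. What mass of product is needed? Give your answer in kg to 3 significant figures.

Volume: 314 m³ = 314,000 L.
Chlorine deficit: 14.4 − 3.5 = 10.9 ppm = 10.9 mg/L as Cl₂.
Cl₂ equivalent needed: 10.9 mg/L × 314,000 L = 3,423,000 mg = 3423 g.
Product at 61.5% available chlorine: 3423 / 0.615 = 5565 g.

5.57 kg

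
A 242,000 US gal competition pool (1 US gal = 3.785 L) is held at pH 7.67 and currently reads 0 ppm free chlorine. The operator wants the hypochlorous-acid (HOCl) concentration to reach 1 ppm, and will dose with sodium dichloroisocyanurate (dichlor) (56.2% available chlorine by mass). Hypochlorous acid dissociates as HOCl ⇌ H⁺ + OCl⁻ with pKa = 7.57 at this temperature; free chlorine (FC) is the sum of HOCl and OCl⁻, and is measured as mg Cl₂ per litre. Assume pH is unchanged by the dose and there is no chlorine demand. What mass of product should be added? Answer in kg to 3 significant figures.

3.68 kg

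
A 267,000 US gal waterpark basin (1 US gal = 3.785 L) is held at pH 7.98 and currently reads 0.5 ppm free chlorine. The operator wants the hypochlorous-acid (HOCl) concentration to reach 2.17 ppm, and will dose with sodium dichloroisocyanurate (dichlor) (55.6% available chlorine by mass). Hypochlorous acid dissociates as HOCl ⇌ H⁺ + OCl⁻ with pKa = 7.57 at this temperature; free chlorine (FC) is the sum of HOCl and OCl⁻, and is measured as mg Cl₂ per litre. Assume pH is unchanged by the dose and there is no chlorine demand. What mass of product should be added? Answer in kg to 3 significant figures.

Volume: 267,000 US gal × 3.785 L/gal = 1,010,595 L.
[OCl⁻]/[HOCl] = 10^(pH − pKa) = 10^(7.98 − 7.57) = 2.57; fraction as HOCl = 1/(1 + 2.57) = 0.2801.
Free chlorine required for 2.17 ppm HOCl: 2.17 / 0.2801 = 7.748 ppm.
FC to add: 7.748 − 0.5 = 7.248 mg/L as Cl₂.
Cl₂ equivalent: 7.248 mg/L × 1,010,595 L = 7325 g.
Product at 55.6% available Cl: 7325 / 0.556 = 13,170 g.

13.2 kg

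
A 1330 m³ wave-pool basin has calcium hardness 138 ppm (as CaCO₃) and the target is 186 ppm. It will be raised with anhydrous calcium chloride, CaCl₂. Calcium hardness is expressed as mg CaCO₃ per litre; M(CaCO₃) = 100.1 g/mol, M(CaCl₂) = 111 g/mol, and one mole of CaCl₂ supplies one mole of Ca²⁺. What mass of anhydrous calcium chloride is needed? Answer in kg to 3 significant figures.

Volume: 1330 m³ = 1,330,000 L.
Hardness to add: (186 − 138) = 48 mg/L as CaCO₃ × 1,330,000 L = 63,840 g as CaCO₃.
Moles of Ca²⁺ (1 mol Ca²⁺ ≡ 1 mol CaCO₃): 63,840 / 100.1 g/mol = 637.8 mol.
Mass of CaCl₂: 637.8 × 111 = 70,790 g.

70.8 kg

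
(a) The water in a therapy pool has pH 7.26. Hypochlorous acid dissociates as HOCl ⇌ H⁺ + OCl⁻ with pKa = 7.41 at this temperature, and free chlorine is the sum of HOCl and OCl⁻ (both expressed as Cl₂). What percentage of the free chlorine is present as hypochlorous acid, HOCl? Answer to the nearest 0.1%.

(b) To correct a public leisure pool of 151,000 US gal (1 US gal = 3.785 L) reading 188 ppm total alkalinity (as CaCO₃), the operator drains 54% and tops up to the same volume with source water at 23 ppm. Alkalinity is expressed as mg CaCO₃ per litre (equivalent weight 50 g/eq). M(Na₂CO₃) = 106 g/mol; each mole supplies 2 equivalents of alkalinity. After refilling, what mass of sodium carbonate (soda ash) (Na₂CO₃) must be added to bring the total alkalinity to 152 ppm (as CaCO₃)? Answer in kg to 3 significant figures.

(a) 58.5%; (b) 32.2 kg

(a) [OCl⁻]/[HOCl] = 10^(pH − pKa) = 10^(7.26 − 7.41) = 10^-0.15 = 0.7079.
(a) Fraction as HOCl = 1 / (1 + 0.7079) = 0.5855.

(b) Volume: 151,000 US gal × 3.785 L/gal = 571,535 L.
(b) After draining 54% and refilling: 188 × 0.46 + 23 × 0.54 = 98.9 ppm.
(b) Deficit to target: 152 − 98.9 = 53.1 mg/L.
(b) As CaCO₃: 53.1 mg/L × 571,535 L = 30,350 g; ÷ 50 g/eq ÷ 2 = 303.5 mol Na₂CO₃.
(b) Mass: 303.5 × 106 = 32,170 g.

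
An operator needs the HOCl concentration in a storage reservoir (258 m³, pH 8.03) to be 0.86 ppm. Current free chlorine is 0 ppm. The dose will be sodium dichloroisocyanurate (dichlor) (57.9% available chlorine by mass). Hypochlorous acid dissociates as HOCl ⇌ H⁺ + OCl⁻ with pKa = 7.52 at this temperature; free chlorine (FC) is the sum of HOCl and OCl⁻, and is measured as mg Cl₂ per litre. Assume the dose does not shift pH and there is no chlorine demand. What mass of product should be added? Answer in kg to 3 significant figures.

Volume: 258 m³ = 258,000 L.
[OCl⁻]/[HOCl] = 10^(pH − pKa) = 10^(8.03 − 7.52) = 3.236; fraction as HOCl = 1/(1 + 3.236) = 0.2361.
Free chlorine required for 0.86 ppm HOCl: 0.86 / 0.2361 = 3.643 ppm.
FC to add: 3.643 − 0 = 3.643 mg/L as Cl₂.
Cl₂ equivalent: 3.643 mg/L × 258,000 L = 939.9 g.
Product at 57.9% available Cl: 939.9 / 0.579 = 1623 g.

1.62 kg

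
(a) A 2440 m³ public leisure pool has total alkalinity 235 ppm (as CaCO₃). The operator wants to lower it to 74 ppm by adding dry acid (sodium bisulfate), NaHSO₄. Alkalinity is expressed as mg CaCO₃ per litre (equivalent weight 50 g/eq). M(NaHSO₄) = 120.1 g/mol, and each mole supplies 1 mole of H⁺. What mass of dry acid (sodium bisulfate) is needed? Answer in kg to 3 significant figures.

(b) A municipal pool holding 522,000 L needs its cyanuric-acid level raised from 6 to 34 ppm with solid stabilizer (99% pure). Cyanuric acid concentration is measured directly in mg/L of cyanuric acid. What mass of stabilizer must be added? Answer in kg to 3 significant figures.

(a) 944 kg; (b) 14.8 kg

(a) Volume: 2440 m³ = 2,440,000 L.
(a) Alkalinity to neutralize: (235 − 74) = 161 mg/L as CaCO₃ × 2,440,000 L = 392,800 g as CaCO₃.
(a) Equivalents of H⁺ required: 392,800 ÷ 50 g/eq = 7857 eq = 7857 mol NaHSO₄.
(a) Mass of NaHSO₄: 7857 × 120.1 = 943,600 g.

(b) CYA to add: (34 − 6) = 28 mg/L × 522,000 L = 14,620 g cyanuric acid.
(b) At 99% purity: 14,620 / 0.99 = 14,760 g product.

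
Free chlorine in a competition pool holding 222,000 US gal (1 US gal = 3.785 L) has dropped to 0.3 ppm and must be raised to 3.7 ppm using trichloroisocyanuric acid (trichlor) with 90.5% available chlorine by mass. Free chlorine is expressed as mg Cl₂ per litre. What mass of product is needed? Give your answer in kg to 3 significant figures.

3.16 kg

Volume: 222,000 US gal × 3.785 L/gal = 840,270 L.
Chlorine deficit: 3.7 − 0.3 = 3.4 ppm = 3.4 mg/L as Cl₂.
Cl₂ equivalent needed: 3.4 mg/L × 840,270 L = 2,857,000 mg = 2857 g.
Product at 90.5% available chlorine: 2857 / 0.905 = 3157 g.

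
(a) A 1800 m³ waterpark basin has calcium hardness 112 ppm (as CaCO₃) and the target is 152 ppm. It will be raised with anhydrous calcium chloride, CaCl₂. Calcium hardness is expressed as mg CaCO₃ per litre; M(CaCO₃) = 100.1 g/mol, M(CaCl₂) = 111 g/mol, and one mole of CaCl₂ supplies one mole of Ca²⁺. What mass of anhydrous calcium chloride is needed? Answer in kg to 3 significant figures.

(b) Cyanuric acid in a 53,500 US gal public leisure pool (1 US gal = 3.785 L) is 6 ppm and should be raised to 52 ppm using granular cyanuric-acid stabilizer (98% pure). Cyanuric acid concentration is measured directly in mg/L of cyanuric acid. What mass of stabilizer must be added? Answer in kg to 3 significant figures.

(a) Volume: 1800 m³ = 1,800,000 L.
(a) Hardness to add: (152 − 112) = 40 mg/L as CaCO₃ × 1,800,000 L = 72,000 g as CaCO₃.
(a) Moles of Ca²⁺ (1 mol Ca²⁺ ≡ 1 mol CaCO₃): 72,000 / 100.1 g/mol = 719.3 mol.
(a) Mass of CaCl₂: 719.3 × 111 = 79,840 g.

(b) Volume: 53,500 US gal × 3.785 L/gal = 202,498 L.
(b) CYA to add: (52 − 6) = 46 mg/L × 202,498 L = 9315 g cyanuric acid.
(b) At 98% purity: 9315 / 0.98 = 9505 g product.

(a) 79.8 kg; (b) 9.50 kg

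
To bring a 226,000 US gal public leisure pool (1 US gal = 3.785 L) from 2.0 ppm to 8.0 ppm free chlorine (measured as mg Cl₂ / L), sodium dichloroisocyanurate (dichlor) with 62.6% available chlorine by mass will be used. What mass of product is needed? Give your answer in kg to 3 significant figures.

Volume: 226,000 US gal × 3.785 L/gal = 855,410 L.
Chlorine deficit: 8.0 − 2.0 = 6 ppm = 6 mg/L as Cl₂.
Cl₂ equivalent needed: 6 mg/L × 855,410 L = 5,132,000 mg = 5132 g.
Product at 62.6% available chlorine: 5132 / 0.626 = 8199 g.

8.20 kg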